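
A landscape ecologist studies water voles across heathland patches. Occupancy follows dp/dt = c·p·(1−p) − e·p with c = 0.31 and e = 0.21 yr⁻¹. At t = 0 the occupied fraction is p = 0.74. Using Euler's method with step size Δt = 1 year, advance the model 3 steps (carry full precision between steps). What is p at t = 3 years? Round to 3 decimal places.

Update rule: p ← p + [c·p·(1−p) − e·p]·Δt with Δt = 1.
  1  |  dp/dt·Δt = -0.095756  |  p_1 = 0.644244
  2  |  dp/dt·Δt = -0.064241  |  p_2 = 0.580003
  3  |  dp/dt·Δt = -0.046285  |  p_3 = 0.533718

0.534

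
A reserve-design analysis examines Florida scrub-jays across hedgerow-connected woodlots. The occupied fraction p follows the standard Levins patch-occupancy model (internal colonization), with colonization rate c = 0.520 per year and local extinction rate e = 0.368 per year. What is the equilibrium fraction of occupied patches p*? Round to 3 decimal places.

0.292

At equilibrium, colonization balances extinction: c·p*·(1−p*) = e·p*.
So p* = 1 − e/c = 1 − 0.368/0.520 = 1 − 0.7077 = 0.2923.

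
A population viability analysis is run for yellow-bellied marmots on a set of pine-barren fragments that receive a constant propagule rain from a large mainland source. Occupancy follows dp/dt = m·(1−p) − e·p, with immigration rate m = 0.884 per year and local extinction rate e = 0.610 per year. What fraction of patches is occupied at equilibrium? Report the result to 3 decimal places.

0.592

Setting dp/dt = 0: m − m·p* = e·p*, so m = (m+e)·p*.
p* = m/(m+e) = 0.884/(0.884+0.610) = 0.884/1.4940 = 0.5917.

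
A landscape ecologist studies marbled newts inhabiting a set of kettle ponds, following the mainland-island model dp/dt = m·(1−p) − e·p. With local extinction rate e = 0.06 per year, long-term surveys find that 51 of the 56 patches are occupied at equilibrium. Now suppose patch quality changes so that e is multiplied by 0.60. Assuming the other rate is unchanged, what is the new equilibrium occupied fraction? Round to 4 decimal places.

0.9444

Observed p* = 51/56 = 0.91071.
Balance m(1−p*) = e·p* gives m = e·p*/(1−p*) = 0.06×0.91071/0.08929 = 0.61197.
New p* = m/(m+e) = 0.61197/(0.61197+0.03600) = 0.94444.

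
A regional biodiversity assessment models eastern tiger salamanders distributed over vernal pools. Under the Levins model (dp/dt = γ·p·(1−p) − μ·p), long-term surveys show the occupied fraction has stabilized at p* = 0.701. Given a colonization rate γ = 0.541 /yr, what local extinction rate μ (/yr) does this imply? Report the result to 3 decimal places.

0.162

At equilibrium γ(1−p*) = μ.
μ = 0.541 × (1 − 0.701) = 0.541 × 0.2990 = 0.1618.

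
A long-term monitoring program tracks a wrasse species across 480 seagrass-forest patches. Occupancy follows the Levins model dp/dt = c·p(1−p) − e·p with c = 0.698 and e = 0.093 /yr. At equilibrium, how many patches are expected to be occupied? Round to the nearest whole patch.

416

p* = 1 − e/c = 1 − 0.093/0.698 = 0.8668.
Expected occupied patches = N × p* = 480 × 0.8668 = 416.05 ≈ 416.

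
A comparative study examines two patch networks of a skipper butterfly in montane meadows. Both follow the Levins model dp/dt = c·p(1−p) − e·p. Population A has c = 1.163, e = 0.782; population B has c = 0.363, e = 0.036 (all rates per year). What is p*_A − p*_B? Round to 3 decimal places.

-0.573

A: p*_A = 1 − 0.782/1.163 = 0.3276.
B: p*_B = 1 − 0.036/0.363 = 0.9008.
p*_A − p*_B = 0.3276 − 0.9008 = -0.5732.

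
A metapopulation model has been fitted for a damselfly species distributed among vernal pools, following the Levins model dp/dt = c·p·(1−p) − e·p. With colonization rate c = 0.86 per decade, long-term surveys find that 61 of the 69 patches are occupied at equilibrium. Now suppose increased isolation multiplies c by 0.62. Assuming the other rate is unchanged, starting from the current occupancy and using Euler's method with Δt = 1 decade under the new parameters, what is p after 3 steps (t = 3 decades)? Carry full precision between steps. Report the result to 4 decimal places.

Observed p* = 61/69 = 0.88406.
Balance c(1−p*) = e gives e = 0.86×(1 − 0.88406) = 0.09971.
Starting from p₀ = 0.88406; update p ← p + (dp/dt)·Δt with the new parameters.
t = 1: p = 0.88406 + (-0.03350) = 0.85056
t = 2: p = 0.85056 + (-0.01704) = 0.83352
t = 3: p = 0.83352 + (-0.00912) = 0.82440

0.8244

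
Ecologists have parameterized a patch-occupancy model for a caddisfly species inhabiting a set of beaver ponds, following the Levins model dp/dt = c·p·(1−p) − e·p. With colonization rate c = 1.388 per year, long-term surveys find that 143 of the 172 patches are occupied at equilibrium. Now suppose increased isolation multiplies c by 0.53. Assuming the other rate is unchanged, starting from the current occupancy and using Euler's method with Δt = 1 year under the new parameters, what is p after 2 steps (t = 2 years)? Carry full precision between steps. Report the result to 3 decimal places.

0.708

Observed p* = 143/172 = 0.83140.
Balance c(1−p*) = e gives e = 1.388×(1 − 0.83140) = 0.23402.
Starting from p₀ = 0.83140; update p ← p + (dp/dt)·Δt with the new parameters.
t = 1: p = 0.83140 + (-0.09145) = 0.73995
t = 2: p = 0.73995 + (-0.03161) = 0.70834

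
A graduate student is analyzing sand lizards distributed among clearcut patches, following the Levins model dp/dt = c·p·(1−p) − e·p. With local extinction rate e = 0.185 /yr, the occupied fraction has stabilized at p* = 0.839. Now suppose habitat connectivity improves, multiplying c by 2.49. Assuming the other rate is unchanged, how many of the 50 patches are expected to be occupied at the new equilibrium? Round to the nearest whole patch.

Balance c(1−p*) = e gives c = e/(1 − 0.83900) = 0.185/0.16100 = 1.14907.
New p* = 1 − e/c = 1 − 0.18500/2.86118 = 0.93534.
Expected occupied = 50 × 0.93534 = 46.77 ≈ 47.

47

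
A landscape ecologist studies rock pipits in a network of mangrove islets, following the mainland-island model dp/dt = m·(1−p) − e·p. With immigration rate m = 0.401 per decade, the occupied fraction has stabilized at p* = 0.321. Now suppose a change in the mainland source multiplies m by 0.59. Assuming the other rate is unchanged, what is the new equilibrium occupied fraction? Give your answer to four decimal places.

0.2181

Balance m(1−p*) = e·p* gives e = m(1−p*)/p* = 0.401×0.67900/0.32100 = 0.84822.
New p* = m/(m+e) = 0.23659/(0.23659+0.84822) = 0.21809.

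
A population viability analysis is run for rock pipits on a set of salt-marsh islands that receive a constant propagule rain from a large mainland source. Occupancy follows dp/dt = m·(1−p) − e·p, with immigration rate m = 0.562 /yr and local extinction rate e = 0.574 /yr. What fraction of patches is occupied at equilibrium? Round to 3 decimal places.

Setting dp/dt = 0: m − m·p* = e·p*, so m = (m+e)·p*.
p* = m/(m+e) = 0.562/(0.562+0.574) = 0.562/1.1360 = 0.4947.

0.495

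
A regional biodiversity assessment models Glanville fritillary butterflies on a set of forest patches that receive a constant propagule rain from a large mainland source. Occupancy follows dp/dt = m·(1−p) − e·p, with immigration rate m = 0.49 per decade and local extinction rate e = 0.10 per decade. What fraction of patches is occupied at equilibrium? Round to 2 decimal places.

Setting dp/dt = 0: m − m·p* = e·p*, so m = (m+e)·p*.
p* = m/(m+e) = 0.49/(0.49+0.10) = 0.49/0.5900 = 0.8305.

0.83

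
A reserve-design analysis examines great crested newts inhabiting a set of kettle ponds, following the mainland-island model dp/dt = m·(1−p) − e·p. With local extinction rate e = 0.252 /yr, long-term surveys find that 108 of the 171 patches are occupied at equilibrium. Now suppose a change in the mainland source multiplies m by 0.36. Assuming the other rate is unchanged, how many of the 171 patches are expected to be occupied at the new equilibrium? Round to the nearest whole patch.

Observed p* = 108/171 = 0.63158.
Balance m(1−p*) = e·p* gives m = e·p*/(1−p*) = 0.252×0.63158/0.36842 = 0.43200.
New p* = m/(m+e) = 0.15552/(0.15552+0.25200) = 0.38163.
Expected occupied = 171 × 0.38163 = 65.26 ≈ 65.

65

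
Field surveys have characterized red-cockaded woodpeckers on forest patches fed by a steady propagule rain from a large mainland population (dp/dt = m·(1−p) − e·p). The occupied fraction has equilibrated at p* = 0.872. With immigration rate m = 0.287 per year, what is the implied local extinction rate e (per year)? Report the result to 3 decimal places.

0.042

At equilibrium m(1−p*) = e·p*, so e = m(1−p*)/p*.
e = 0.287 × 0.1280 / 0.872 = 0.0421.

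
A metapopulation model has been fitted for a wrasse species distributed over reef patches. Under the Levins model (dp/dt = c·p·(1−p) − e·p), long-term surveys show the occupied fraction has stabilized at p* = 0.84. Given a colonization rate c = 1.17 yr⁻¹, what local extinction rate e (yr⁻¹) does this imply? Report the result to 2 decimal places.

0.19

At equilibrium c(1−p*) = e.
e = 1.17 × (1 − 0.84) = 1.17 × 0.1600 = 0.1872.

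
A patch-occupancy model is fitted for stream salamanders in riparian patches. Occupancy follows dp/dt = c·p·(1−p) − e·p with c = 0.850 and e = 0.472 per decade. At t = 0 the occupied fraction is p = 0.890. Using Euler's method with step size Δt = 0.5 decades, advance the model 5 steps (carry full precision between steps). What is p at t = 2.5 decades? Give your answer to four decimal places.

0.5253

Update rule: p ← p + [c·p·(1−p) − e·p]·Δt with Δt = 0.5.
t = 0.5: p = 0.89000 + (-0.16843) = 0.72157
t = 1: p = 0.72157 + (-0.08490) = 0.63666
t = 1.5: p = 0.63666 + (-0.05194) = 0.58472
t = 2: p = 0.58472 + (-0.03480) = 0.54993
t = 2.5: p = 0.54993 + (-0.02459) = 0.52534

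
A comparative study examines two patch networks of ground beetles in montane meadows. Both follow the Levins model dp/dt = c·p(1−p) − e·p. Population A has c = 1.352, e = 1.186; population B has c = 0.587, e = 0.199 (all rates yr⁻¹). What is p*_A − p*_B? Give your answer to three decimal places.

-0.538

A: p*_A = 1 − 1.186/1.352 = 0.1228.
B: p*_B = 1 − 0.199/0.587 = 0.6610.
p*_A − p*_B = 0.1228 − 0.6610 = -0.5382.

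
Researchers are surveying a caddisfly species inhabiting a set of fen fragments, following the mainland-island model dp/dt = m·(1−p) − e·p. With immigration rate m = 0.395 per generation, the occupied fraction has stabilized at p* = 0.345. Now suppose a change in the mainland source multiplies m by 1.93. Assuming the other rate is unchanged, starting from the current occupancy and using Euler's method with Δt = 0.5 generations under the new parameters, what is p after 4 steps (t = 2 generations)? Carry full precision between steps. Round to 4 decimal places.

0.5035

Balance m(1−p*) = e·p* gives e = m(1−p*)/p* = 0.395×0.65500/0.34500 = 0.74993.
Starting from p₀ = 0.34500; update p ← p + (dp/dt)·Δt with the new parameters.
  1  |  dp/dt·Δt = +0.120307  |  p_1 = 0.465307
  2  |  dp/dt·Δt = +0.029338  |  p_2 = 0.494645
  3  |  dp/dt·Δt = +0.007154  |  p_3 = 0.501800
  4  |  dp/dt·Δt = +0.001745  |  p_4 = 0.503545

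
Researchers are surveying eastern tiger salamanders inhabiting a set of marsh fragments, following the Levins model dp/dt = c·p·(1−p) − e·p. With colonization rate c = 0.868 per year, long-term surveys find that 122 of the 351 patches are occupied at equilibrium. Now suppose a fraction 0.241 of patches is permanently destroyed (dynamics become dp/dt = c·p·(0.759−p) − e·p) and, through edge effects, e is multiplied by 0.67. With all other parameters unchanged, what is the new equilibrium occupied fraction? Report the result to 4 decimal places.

0.3219

Observed p* = 122/351 = 0.34758.
Balance c(1−p*) = e gives e = 0.868×(1 − 0.34758) = 0.56630.
New p* = 0.759 − e/c = 0.759 − 0.37942/0.86800 = 0.32188.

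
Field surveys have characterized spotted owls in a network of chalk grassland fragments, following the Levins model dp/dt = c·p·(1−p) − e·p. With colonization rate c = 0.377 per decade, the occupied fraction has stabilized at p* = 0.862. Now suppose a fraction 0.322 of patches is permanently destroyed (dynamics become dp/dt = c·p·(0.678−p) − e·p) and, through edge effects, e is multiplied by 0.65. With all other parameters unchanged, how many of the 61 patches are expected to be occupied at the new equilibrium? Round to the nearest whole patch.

Balance c(1−p*) = e gives e = 0.377×(1 − 0.86200) = 0.05203.
New p* = 0.678 − e/c = 0.678 − 0.03382/0.37700 = 0.58829.
Expected occupied = 61 × 0.58829 = 35.89 ≈ 36.

36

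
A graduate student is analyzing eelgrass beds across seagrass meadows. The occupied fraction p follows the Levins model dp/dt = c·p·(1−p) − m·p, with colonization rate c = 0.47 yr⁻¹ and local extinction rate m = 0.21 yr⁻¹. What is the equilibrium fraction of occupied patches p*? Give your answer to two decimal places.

At equilibrium, colonization balances extinction: c·p*·(1−p*) = m·p*.
So p* = 1 − m/c = 1 − 0.21/0.47 = 1 − 0.4468 = 0.5532.

0.55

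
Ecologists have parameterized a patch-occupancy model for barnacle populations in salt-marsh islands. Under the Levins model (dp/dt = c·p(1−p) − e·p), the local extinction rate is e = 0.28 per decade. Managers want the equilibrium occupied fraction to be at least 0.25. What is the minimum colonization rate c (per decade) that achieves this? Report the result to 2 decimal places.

p* = 1 − e/c ≥ 0.25 requires e/c ≤ 0.7500, i.e. c ≥ e/0.7500.
c_min = 0.28/0.7500 = 0.3733.

0.37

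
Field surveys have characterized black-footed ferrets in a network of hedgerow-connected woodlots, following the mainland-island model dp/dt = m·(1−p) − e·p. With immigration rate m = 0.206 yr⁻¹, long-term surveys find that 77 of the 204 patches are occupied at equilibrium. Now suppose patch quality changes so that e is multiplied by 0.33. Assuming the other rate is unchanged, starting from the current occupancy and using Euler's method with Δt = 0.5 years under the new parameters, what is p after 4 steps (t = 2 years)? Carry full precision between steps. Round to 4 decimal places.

Observed p* = 77/204 = 0.37745.
Balance m(1−p*) = e·p* gives e = m(1−p*)/p* = 0.206×0.62255/0.37745 = 0.33977.
Starting from p₀ = 0.37745; update p ← p + (dp/dt)·Δt with the new parameters.
p: 0.37745 → 0.42041  (Δp = +0.04296)
p: 0.42041 → 0.45654  (Δp = +0.03613)
p: 0.45654 → 0.48692  (Δp = +0.03038)
p: 0.48692 → 0.51247  (Δp = +0.02555)

0.5125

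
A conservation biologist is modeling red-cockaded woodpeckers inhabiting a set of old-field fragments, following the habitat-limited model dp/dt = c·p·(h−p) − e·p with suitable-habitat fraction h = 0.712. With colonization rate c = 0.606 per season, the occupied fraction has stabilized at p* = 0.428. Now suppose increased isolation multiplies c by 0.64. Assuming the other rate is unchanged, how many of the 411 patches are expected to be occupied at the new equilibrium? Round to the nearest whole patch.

110

Balance c(h−p*) = e gives e = 0.606×(0.712 − 0.42800) = 0.17210.
New p* = 0.712 − e/c = 0.712 − 0.17210/0.38784 = 0.26826.
Expected occupied = 411 × 0.26826 = 110.25 ≈ 110.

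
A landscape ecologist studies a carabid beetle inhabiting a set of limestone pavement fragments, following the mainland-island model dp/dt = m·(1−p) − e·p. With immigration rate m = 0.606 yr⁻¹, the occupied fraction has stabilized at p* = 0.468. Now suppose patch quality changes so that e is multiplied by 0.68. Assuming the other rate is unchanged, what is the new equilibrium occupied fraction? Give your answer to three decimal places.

Balance m(1−p*) = e·p* gives e = m(1−p*)/p* = 0.606×0.53200/0.46800 = 0.68887.
New p* = m/(m+e) = 0.60600/(0.60600+0.46843) = 0.56402.

0.564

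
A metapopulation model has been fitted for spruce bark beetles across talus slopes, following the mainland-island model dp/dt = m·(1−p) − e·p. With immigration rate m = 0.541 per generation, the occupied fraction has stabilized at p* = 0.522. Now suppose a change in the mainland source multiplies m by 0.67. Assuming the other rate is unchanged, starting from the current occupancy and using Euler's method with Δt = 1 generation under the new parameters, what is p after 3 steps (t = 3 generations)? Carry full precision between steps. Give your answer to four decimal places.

Balance m(1−p*) = e·p* gives e = m(1−p*)/p* = 0.541×0.47800/0.52200 = 0.49540.
Starting from p₀ = 0.52200; update p ← p + (dp/dt)·Δt with the new parameters.
  1  |  dp/dt·Δt = -0.085337  |  p_1 = 0.436663
  2  |  dp/dt·Δt = -0.012129  |  p_2 = 0.424534
  3  |  dp/dt·Δt = -0.001724  |  p_3 = 0.422810

0.4228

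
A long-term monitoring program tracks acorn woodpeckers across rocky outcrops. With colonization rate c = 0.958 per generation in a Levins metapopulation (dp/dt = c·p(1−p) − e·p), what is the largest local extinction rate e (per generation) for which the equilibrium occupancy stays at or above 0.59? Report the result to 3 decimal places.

0.393

1 − e/c ≥ 0.59 ⇒ e ≤ c(1 − 0.59) = 0.958 × 0.4100.
e_max = 0.3928.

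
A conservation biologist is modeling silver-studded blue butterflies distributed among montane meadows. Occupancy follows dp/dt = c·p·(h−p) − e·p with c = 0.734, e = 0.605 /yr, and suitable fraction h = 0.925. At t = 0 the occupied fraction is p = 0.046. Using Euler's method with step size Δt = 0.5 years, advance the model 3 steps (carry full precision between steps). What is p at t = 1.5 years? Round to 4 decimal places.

0.0488

Update rule: p ← p + [c·p·(h−p) − e·p]·Δt with Δt = 0.5.
t = 0.5: p = 0.04600 + (+0.00092) = 0.04692
t = 1: p = 0.04692 + (+0.00093) = 0.04785
t = 1.5: p = 0.04785 + (+0.00093) = 0.04878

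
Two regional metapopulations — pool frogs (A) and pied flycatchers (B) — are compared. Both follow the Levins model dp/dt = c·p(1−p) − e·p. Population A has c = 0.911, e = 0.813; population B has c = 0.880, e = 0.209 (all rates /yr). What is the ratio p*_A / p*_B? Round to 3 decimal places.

0.141

A: p*_A = 1 − 0.813/0.911 = 0.1076.
B: p*_B = 1 − 0.209/0.880 = 0.7625.
p*_A / p*_B = 0.1076/0.7625 = 0.1411.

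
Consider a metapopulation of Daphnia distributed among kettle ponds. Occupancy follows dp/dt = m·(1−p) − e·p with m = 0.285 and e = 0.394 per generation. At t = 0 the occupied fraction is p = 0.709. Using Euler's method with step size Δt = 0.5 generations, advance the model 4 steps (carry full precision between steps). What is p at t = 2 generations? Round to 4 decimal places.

Update rule: p ← p + [m·(1−p) − e·p]·Δt with Δt = 0.5.
t = 0.5: p = 0.70900 + (-0.09821) = 0.61079
t = 1: p = 0.61079 + (-0.06486) = 0.54593
t = 1.5: p = 0.54593 + (-0.04284) = 0.50309
t = 2: p = 0.50309 + (-0.02830) = 0.47479

0.4748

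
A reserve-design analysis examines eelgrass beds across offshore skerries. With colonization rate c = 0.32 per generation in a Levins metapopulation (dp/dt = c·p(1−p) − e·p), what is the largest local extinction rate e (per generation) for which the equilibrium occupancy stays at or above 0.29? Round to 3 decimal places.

1 − e/c ≥ 0.29 ⇒ e ≤ c(1 − 0.29) = 0.32 × 0.7100.
e_max = 0.2272.

0.227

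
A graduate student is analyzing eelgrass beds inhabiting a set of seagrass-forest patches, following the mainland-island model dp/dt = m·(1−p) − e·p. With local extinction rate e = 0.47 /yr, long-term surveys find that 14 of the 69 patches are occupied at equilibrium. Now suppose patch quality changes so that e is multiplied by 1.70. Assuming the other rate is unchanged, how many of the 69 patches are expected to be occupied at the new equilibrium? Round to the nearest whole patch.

Observed p* = 14/69 = 0.20290.
Balance m(1−p*) = e·p* gives m = e·p*/(1−p*) = 0.47×0.20290/0.79710 = 0.11964.
New p* = m/(m+e) = 0.11964/(0.11964+0.79900) = 0.13024.
Expected occupied = 69 × 0.13024 = 8.99 ≈ 9.

9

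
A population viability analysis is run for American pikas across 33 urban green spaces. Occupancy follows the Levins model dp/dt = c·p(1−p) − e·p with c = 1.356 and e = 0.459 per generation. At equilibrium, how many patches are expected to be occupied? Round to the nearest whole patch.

22

p* = 1 − e/c = 1 − 0.459/1.356 = 0.6615.
Expected occupied patches = N × p* = 33 × 0.6615 = 21.83 ≈ 22.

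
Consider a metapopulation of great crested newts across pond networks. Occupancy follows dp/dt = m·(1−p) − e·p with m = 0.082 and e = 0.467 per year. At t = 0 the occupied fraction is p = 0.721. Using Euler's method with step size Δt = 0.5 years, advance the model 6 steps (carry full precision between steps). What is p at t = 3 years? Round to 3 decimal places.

0.233

Update rule: p ← p + [m·(1−p) − e·p]·Δt with Δt = 0.5.
p: 0.72100 → 0.56409  (Δp = -0.15691)
p: 0.56409 → 0.45024  (Δp = -0.11384)
p: 0.45024 → 0.36765  (Δp = -0.08259)
p: 0.36765 → 0.30773  (Δp = -0.05992)
p: 0.30773 → 0.26426  (Δp = -0.04347)
p: 0.26426 → 0.23272  (Δp = -0.03154)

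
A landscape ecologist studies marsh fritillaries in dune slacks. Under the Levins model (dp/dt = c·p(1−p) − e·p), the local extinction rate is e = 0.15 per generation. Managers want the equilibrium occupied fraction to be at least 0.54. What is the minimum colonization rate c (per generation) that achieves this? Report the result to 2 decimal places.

p* = 1 − e/c ≥ 0.54 requires e/c ≤ 0.4600, i.e. c ≥ e/0.4600.
c_min = 0.15/0.4600 = 0.3261.

0.33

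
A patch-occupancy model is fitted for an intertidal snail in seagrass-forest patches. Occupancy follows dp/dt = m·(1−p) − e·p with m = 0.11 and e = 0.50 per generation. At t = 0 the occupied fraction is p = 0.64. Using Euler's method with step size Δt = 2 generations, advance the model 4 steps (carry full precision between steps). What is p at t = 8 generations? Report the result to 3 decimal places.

0.181

Update rule: p ← p + [m·(1−p) − e·p]·Δt with Δt = 2.
t = 2: p = 0.64000 + (-0.56080) = 0.07920
t = 4: p = 0.07920 + (+0.12338) = 0.20258
t = 6: p = 0.20258 + (-0.02714) = 0.17543
t = 8: p = 0.17543 + (+0.00597) = 0.18140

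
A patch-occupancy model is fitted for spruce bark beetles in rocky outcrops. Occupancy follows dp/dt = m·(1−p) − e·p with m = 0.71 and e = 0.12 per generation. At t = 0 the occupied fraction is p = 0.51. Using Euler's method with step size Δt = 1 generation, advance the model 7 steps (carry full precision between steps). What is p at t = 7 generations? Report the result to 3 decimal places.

0.855

Update rule: p ← p + [m·(1−p) − e·p]·Δt with Δt = 1.
t = 1: p = 0.51000 + (+0.28670) = 0.79670
t = 2: p = 0.79670 + (+0.04874) = 0.84544
t = 3: p = 0.84544 + (+0.00829) = 0.85372
t = 4: p = 0.85372 + (+0.00141) = 0.85513
t = 5: p = 0.85513 + (+0.00024) = 0.85537
t = 6: p = 0.85537 + (+0.00004) = 0.85541
t = 7: p = 0.85541 + (+0.00001) = 0.85542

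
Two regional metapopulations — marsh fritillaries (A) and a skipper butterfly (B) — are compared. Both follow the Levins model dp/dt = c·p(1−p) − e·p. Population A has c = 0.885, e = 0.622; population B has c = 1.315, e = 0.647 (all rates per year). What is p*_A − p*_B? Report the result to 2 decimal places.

A: p*_A = 1 − 0.622/0.885 = 0.2972.
B: p*_B = 1 − 0.647/1.315 = 0.5080.
p*_A − p*_B = 0.2972 − 0.5080 = -0.2108.

-0.21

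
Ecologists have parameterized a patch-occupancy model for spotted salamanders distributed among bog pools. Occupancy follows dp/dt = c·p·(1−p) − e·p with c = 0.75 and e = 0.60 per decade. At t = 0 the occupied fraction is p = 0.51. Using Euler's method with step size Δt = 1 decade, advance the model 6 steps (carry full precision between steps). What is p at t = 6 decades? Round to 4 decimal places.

0.2498

Update rule: p ← p + [c·p·(1−p) − e·p]·Δt with Δt = 1.
t = 1: p = 0.51000 + (-0.11857) = 0.39143
t = 2: p = 0.39143 + (-0.05620) = 0.33523
t = 3: p = 0.33523 + (-0.03400) = 0.30123
t = 4: p = 0.30123 + (-0.02287) = 0.27836
t = 5: p = 0.27836 + (-0.01636) = 0.26200
t = 6: p = 0.26200 + (-0.01218) = 0.24982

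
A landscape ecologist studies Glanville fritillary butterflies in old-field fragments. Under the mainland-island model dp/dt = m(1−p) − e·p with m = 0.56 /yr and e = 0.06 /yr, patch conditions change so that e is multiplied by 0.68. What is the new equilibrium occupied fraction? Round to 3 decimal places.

0.932

Before: p* = 0.56/(0.56+0.06) = 0.9032.
After: m = 0.56, e = 0.0408; p* = 0.56/0.6008 = 0.9321.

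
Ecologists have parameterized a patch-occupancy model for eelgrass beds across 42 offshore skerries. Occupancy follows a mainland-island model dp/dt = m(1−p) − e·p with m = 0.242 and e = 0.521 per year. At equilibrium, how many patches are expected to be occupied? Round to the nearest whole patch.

p* = m/(m+e) = 0.242/0.7630 = 0.3172.
Expected occupied patches = N × p* = 42 × 0.3172 = 13.32 ≈ 13.

13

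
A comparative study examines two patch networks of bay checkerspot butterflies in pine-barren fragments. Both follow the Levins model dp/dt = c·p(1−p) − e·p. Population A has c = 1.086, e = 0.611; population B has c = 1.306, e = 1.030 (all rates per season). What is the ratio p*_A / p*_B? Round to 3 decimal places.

A: p*_A = 1 − 0.611/1.086 = 0.4374.
B: p*_B = 1 − 1.030/1.306 = 0.2113.
p*_A / p*_B = 0.4374/0.2113 = 2.0697.

2.070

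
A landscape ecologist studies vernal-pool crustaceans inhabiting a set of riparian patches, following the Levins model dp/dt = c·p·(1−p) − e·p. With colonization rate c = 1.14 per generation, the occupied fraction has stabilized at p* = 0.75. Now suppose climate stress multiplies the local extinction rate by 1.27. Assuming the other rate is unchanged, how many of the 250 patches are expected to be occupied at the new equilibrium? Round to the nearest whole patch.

171

Balance c(1−p*) = e gives e = 1.14×(1 − 0.75000) = 0.28500.
New p* = 1 − e/c = 1 − 0.36195/1.14000 = 0.68250.
Expected occupied = 250 × 0.68250 = 170.62 ≈ 171.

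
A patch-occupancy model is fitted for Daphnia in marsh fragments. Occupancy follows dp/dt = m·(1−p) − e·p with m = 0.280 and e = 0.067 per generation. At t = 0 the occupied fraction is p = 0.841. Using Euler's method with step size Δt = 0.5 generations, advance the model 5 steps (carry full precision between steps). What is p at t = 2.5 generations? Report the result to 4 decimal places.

0.8201

Update rule: p ← p + [m·(1−p) − e·p]·Δt with Δt = 0.5.
  1  |  dp/dt·Δt = -0.005913  |  p_1 = 0.835086
  2  |  dp/dt·Δt = -0.004888  |  p_2 = 0.830199
  3  |  dp/dt·Δt = -0.004040  |  p_3 = 0.826159
  4  |  dp/dt·Δt = -0.003339  |  p_4 = 0.822821
  5  |  dp/dt·Δt = -0.002759  |  p_5 = 0.820061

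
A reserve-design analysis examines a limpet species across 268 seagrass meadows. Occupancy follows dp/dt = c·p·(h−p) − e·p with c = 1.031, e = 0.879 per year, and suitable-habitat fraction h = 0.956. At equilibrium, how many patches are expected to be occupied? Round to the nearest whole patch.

p* = h − e/c = 0.956 − 0.8526 = 0.1034.
Expected occupied patches = N × p* = 268 × 0.1034 = 27.72 ≈ 28.

28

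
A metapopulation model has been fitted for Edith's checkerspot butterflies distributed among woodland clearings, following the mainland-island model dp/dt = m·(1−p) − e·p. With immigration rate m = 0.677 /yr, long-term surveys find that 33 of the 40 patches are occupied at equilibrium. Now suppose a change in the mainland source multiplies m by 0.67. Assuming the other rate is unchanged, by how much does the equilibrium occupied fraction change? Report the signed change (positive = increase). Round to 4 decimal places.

Observed p* = 33/40 = 0.82500.
Balance m(1−p*) = e·p* gives e = m(1−p*)/p* = 0.677×0.17500/0.82500 = 0.14361.
New p* = m/(m+e) = 0.45359/(0.45359+0.14361) = 0.75953.
Δp* = 0.75953 − 0.82500 = -0.06547.

-0.0655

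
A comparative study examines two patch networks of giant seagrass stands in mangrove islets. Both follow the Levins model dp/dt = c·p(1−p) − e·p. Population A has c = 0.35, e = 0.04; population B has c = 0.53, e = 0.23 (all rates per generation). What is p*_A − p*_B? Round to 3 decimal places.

0.320

A: p*_A = 1 − 0.04/0.35 = 0.8857.
B: p*_B = 1 − 0.23/0.53 = 0.5660.
p*_A − p*_B = 0.8857 − 0.5660 = 0.3197.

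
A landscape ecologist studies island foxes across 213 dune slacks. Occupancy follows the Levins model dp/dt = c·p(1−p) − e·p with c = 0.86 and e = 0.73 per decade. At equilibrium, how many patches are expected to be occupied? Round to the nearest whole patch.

p* = 1 − e/c = 1 − 0.73/0.86 = 0.1512.
Expected occupied patches = N × p* = 213 × 0.1512 = 32.20 ≈ 32.

32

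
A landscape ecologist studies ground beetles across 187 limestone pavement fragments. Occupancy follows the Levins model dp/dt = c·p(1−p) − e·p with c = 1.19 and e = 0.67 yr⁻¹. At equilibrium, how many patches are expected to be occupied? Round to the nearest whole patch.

p* = 1 − e/c = 1 − 0.67/1.19 = 0.4370.
Expected occupied patches = N × p* = 187 × 0.4370 = 81.71 ≈ 82.

82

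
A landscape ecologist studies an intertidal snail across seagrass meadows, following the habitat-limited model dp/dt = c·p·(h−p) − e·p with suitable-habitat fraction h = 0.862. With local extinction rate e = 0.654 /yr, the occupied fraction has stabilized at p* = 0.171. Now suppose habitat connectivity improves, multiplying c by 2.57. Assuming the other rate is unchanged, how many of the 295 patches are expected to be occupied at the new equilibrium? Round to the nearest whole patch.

175

Balance c(h−p*) = e gives c = e/(0.862 − 0.17100) = 0.654/0.69100 = 0.94645.
New p* = 0.862 − e/c = 0.862 − 0.65400/2.43238 = 0.59313.
Expected occupied = 295 × 0.59313 = 174.97 ≈ 175.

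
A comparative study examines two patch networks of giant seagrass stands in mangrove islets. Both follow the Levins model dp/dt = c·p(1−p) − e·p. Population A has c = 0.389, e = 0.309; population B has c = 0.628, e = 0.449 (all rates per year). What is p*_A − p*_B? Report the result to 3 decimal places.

A: p*_A = 1 − 0.309/0.389 = 0.2057.
B: p*_B = 1 − 0.449/0.628 = 0.2850.
p*_A − p*_B = 0.2057 − 0.2850 = -0.0794.

-0.079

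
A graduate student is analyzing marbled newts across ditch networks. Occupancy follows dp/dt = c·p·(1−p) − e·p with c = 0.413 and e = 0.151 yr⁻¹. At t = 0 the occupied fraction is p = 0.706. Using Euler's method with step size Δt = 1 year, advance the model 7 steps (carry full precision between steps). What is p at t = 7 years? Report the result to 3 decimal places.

Update rule: p ← p + [c·p·(1−p) − e·p]·Δt with Δt = 1.
  1  |  dp/dt·Δt = -0.020882  |  p_1 = 0.685118
  2  |  dp/dt·Δt = -0.014356  |  p_2 = 0.670762
  3  |  dp/dt·Δt = -0.010078  |  p_3 = 0.660684
  4  |  dp/dt·Δt = -0.007177  |  p_4 = 0.653507
  5  |  dp/dt·Δt = -0.005162  |  p_5 = 0.648346
  6  |  dp/dt·Δt = -0.003739  |  p_6 = 0.644607
  7  |  dp/dt·Δt = -0.002722  |  p_7 = 0.641885

0.642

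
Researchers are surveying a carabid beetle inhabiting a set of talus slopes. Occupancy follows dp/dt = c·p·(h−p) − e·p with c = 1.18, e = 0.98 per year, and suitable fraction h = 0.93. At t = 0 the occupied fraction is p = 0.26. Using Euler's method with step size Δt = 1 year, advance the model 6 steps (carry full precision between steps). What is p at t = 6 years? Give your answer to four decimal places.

0.1355

Update rule: p ← p + [c·p·(h−p) − e·p]·Δt with Δt = 1.
p: 0.26000 → 0.21076  (Δp = -0.04924)
p: 0.21076 → 0.18309  (Δp = -0.02767)
p: 0.18309 → 0.16503  (Δp = -0.01806)
p: 0.16503 → 0.15226  (Δp = -0.01276)
p: 0.15226 → 0.14278  (Δp = -0.00948)
p: 0.14278 → 0.13549  (Δp = -0.00729)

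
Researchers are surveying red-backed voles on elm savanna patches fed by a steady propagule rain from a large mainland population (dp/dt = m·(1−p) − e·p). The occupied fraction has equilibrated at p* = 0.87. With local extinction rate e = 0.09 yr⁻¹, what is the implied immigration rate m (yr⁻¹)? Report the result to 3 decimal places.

At equilibrium m(1−p*) = e·p*, so m = e·p*/(1−p*).
m = 0.09 × 0.87 / 0.1300 = 0.0783/0.1300 = 0.6023.

0.602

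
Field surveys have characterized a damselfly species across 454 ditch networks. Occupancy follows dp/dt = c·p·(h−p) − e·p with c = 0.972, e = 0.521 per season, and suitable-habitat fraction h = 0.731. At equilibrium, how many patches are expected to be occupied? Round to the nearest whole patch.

p* = h − e/c = 0.731 − 0.5360 = 0.1950.
Expected occupied patches = N × p* = 454 × 0.1950 = 88.53 ≈ 89.

89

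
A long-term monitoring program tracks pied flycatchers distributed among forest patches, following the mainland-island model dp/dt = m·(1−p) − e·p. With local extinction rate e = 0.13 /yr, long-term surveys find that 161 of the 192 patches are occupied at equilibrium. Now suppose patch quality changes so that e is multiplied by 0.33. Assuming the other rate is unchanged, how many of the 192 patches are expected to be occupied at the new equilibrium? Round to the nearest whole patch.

Observed p* = 161/192 = 0.83854.
Balance m(1−p*) = e·p* gives m = e·p*/(1−p*) = 0.13×0.83854/0.16146 = 0.67515.
New p* = m/(m+e) = 0.67515/(0.67515+0.04290) = 0.94025.
Expected occupied = 192 × 0.94025 = 180.53 ≈ 181.

181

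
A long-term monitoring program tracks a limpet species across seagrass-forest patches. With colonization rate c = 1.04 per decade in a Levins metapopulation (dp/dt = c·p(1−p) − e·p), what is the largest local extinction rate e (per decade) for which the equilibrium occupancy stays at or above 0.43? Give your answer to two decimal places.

0.59

1 − e/c ≥ 0.43 ⇒ e ≤ c(1 − 0.43) = 1.04 × 0.5700.
e_max = 0.5928.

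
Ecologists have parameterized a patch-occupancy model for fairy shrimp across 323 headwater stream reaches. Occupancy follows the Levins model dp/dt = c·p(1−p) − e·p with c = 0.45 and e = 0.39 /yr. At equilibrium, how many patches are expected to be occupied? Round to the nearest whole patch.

p* = 1 − e/c = 1 − 0.39/0.45 = 0.1333.
Expected occupied patches = N × p* = 323 × 0.1333 = 43.07 ≈ 43.

43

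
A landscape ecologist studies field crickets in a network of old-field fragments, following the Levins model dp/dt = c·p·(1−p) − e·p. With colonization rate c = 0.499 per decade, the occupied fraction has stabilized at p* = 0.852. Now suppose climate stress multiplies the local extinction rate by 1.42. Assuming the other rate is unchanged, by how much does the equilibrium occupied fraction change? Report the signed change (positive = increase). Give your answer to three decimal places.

Balance c(1−p*) = e gives e = 0.499×(1 − 0.85200) = 0.07385.
New p* = 1 − e/c = 1 − 0.10487/0.49900 = 0.78984.
Δp* = 0.78984 − 0.85200 = -0.06216.

-0.062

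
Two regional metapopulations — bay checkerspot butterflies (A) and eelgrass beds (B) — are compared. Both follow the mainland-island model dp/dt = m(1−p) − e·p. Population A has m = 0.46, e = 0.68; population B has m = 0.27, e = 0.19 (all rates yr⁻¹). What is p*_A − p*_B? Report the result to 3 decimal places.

A: p*_A = m/(m+e) = 0.46/1.1400 = 0.4035.
B: p*_B = 0.27/0.4600 = 0.5870.
p*_A − p*_B = 0.4035 − 0.5870 = -0.1834.

-0.183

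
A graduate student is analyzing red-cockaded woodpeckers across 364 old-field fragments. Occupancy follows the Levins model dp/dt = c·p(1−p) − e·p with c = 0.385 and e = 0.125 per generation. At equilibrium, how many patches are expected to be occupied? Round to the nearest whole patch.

246

p* = 1 − e/c = 1 − 0.125/0.385 = 0.6753.
Expected occupied patches = N × p* = 364 × 0.6753 = 245.82 ≈ 246.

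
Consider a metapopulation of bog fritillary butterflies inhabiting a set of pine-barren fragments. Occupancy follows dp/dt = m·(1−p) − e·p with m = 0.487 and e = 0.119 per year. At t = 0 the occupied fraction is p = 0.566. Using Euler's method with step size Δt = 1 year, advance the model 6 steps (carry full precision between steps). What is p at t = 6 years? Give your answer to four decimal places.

Update rule: p ← p + [m·(1−p) − e·p]·Δt with Δt = 1.
p: 0.56600 → 0.71000  (Δp = +0.14400)
p: 0.71000 → 0.76674  (Δp = +0.05674)
p: 0.76674 → 0.78910  (Δp = +0.02235)
p: 0.78910 → 0.79790  (Δp = +0.00881)
p: 0.79790 → 0.80137  (Δp = +0.00347)
p: 0.80137 → 0.80274  (Δp = +0.00137)

0.8027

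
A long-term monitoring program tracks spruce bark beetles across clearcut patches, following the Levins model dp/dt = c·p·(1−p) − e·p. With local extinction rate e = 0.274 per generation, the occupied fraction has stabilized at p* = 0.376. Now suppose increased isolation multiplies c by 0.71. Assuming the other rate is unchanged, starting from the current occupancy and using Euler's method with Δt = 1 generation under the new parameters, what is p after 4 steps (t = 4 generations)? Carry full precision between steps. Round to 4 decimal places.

0.2847

Balance c(1−p*) = e gives c = e/(1 − 0.37600) = 0.274/0.62400 = 0.43910.
Starting from p₀ = 0.37600; update p ← p + (dp/dt)·Δt with the new parameters.
  1  |  dp/dt·Δt = -0.029877  |  p_1 = 0.346123
  2  |  dp/dt·Δt = -0.024279  |  p_2 = 0.321844
  3  |  dp/dt·Δt = -0.020140  |  p_3 = 0.301704
  4  |  dp/dt·Δt = -0.016985  |  p_4 = 0.284719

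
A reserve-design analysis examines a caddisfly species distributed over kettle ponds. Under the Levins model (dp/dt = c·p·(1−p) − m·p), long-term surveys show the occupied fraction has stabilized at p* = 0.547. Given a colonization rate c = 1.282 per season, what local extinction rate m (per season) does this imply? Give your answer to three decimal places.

At equilibrium c(1−p*) = m.
m = 1.282 × (1 − 0.547) = 1.282 × 0.4530 = 0.5807.

0.581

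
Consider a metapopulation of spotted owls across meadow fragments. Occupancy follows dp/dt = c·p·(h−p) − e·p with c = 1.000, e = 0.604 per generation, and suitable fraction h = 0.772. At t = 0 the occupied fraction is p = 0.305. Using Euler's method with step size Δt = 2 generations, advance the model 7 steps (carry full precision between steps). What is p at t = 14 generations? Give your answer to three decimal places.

Update rule: p ← p + [c·p·(h−p) − e·p]·Δt with Δt = 2.
step 1: Δp = -0.08357, p = 0.22143
step 2: Δp = -0.02366, p = 0.19777
step 3: Δp = -0.01177, p = 0.18599
step 4: Δp = -0.00669, p = 0.17930
step 5: Δp = -0.00405, p = 0.17525
step 6: Δp = -0.00254, p = 0.17271
step 7: Δp = -0.00163, p = 0.17108

0.171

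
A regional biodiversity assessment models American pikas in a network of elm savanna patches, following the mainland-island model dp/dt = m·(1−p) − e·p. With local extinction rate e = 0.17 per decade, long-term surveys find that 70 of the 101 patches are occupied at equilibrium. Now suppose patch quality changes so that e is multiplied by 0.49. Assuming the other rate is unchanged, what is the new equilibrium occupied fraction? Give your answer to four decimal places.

0.8217

Observed p* = 70/101 = 0.69307.
Balance m(1−p*) = e·p* gives m = e·p*/(1−p*) = 0.17×0.69307/0.30693 = 0.38387.
New p* = m/(m+e) = 0.38387/(0.38387+0.08330) = 0.82169.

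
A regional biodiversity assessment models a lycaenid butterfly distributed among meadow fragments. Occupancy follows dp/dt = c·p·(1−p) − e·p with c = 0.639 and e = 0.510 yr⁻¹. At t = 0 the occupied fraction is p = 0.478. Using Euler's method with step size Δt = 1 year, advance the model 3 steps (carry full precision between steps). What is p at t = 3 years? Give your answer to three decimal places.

Update rule: p ← p + [c·p·(1−p) − e·p]·Δt with Δt = 1.
p: 0.47800 → 0.39366  (Δp = -0.08434)
p: 0.39366 → 0.34542  (Δp = -0.04824)
p: 0.34542 → 0.31374  (Δp = -0.03168)

0.314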